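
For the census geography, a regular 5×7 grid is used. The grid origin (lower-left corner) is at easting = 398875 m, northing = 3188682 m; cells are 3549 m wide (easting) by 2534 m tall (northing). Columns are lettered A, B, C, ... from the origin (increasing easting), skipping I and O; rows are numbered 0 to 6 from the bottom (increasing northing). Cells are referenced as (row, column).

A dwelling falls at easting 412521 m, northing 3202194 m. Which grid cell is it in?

Column index: ⌊(412521 − 398875) / 3549⌋ = ⌊3.845⌋ = 3 → column D
Row offset from origin: ⌊(3202194 − 3188682) / 2534⌋ = ⌊5.332⌋ = 5 → row 5

(5, D)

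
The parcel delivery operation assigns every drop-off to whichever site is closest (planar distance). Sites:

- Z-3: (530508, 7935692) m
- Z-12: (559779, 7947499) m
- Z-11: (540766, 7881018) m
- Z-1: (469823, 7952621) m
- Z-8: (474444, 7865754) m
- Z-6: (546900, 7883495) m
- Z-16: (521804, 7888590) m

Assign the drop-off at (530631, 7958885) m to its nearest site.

Z-3

Squared distances to each site:
Z-3: 537930378.000; Z-12: 979246900.000; Z-11: 6165987914.000; Z-1: 3736850560.000; Z-8: 11830362130.000; Z-6: 5948332461.000; Z-16: 5019302954.000.
Minimum at Z-3.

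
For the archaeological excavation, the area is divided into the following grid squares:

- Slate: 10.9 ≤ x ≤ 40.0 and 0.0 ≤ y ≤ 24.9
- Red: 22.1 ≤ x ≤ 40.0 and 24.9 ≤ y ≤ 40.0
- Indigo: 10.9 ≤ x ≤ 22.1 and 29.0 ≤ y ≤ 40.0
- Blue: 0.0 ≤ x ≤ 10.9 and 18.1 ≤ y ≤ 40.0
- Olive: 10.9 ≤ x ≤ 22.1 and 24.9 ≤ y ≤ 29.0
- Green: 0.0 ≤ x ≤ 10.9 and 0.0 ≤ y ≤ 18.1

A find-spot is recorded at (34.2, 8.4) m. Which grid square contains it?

Slate

The point has x = 34.2 and y = 8.4.
Only Slate satisfies 10.9 ≤ x ≤ 40.0 and 0.0 ≤ y ≤ 24.9.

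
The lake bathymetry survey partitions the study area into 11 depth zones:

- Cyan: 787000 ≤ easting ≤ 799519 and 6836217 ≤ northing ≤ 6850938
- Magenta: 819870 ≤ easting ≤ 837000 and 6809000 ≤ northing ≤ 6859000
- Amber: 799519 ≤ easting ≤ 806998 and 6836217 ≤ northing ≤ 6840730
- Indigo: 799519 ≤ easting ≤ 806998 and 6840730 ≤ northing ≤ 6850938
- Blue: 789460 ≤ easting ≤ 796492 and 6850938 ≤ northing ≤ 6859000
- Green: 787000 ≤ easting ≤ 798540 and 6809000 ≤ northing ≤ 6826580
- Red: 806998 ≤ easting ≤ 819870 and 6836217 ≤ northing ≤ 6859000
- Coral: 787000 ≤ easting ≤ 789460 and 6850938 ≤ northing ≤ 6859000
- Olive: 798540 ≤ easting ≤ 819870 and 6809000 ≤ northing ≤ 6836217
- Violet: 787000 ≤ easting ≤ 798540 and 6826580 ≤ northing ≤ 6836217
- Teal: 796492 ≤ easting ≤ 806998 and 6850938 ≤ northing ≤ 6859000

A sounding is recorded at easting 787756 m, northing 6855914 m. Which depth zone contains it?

Coral

The point has easting = 787756 and northing = 6855914.
Only Coral satisfies 787000 ≤ easting ≤ 789460 and 6850938 ≤ northing ≤ 6859000.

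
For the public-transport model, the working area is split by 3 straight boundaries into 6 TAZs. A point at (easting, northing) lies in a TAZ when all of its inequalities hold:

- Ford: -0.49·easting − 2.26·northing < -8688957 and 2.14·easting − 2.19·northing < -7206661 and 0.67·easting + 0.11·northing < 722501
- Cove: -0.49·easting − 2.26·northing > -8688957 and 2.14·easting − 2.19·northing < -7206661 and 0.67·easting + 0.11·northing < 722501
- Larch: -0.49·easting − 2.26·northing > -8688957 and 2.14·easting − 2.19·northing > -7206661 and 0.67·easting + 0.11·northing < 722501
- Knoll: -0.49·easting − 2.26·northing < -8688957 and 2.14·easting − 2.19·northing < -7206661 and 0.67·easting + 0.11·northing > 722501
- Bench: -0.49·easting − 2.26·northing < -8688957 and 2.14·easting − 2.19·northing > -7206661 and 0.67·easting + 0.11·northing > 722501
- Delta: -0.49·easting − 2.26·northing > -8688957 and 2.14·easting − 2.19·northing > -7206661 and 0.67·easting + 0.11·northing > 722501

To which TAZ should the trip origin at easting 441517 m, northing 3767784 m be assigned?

-0.49·441517 − 2.26·3767784 = -8731535.170, which is < -8688957
2.14·441517 − 2.19·3767784 = -7306600.580, which is < -7206661
0.67·441517 + 0.11·3767784 = 710272.630, which is < 722501
This sign pattern matches Ford.

Ford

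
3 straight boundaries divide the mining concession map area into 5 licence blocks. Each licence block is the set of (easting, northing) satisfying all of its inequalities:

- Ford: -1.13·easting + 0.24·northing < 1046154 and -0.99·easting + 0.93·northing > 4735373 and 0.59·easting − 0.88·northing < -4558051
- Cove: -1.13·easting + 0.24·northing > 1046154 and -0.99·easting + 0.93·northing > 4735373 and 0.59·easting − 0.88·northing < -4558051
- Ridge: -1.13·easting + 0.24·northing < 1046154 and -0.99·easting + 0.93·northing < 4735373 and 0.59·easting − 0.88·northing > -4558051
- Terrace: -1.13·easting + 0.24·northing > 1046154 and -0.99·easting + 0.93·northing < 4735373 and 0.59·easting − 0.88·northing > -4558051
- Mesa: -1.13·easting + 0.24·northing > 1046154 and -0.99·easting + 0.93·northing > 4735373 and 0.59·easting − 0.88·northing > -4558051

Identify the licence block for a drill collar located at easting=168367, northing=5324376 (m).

-1.13·168367 + 0.24·5324376 = 1087595.530, which is > 1046154
-0.99·168367 + 0.93·5324376 = 4784986.350, which is > 4735373
0.59·168367 − 0.88·5324376 = -4586114.350, which is < -4558051
This sign pattern matches Cove.

Cove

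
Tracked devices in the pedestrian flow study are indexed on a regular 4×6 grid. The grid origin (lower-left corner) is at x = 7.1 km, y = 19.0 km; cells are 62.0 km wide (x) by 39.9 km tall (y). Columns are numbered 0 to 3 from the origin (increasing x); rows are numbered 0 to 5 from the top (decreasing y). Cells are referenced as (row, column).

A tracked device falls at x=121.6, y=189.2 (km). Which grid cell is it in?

(1, 1)

Column index: ⌊(121.6 − 7.1) / 62.0⌋ = ⌊1.847⌋ = 1
Row offset from origin: ⌊(189.2 − 19.0) / 39.9⌋ = ⌊4.266⌋ = 4 → row 1 (counted from top)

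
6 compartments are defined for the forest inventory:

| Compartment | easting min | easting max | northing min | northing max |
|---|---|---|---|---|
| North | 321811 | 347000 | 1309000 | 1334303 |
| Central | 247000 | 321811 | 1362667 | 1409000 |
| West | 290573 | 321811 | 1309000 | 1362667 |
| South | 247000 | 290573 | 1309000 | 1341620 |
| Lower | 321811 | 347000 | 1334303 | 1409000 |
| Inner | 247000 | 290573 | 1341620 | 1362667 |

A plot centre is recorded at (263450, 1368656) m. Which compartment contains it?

The point has easting = 263450 and northing = 1368656.
Only Central satisfies 247000 ≤ easting ≤ 321811 and 1362667 ≤ northing ≤ 1409000.

Central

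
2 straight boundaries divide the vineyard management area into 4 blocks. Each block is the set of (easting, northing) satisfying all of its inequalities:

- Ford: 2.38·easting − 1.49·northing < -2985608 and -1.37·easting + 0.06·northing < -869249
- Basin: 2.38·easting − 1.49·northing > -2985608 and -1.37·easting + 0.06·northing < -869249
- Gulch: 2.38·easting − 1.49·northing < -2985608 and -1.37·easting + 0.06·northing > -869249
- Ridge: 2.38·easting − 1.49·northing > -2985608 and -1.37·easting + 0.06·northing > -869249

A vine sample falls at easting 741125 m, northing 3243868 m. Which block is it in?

2.38·741125 − 1.49·3243868 = -3069485.820, which is < -2985608
-1.37·741125 + 0.06·3243868 = -820709.170, which is > -869249
This sign pattern matches Gulch.

Gulch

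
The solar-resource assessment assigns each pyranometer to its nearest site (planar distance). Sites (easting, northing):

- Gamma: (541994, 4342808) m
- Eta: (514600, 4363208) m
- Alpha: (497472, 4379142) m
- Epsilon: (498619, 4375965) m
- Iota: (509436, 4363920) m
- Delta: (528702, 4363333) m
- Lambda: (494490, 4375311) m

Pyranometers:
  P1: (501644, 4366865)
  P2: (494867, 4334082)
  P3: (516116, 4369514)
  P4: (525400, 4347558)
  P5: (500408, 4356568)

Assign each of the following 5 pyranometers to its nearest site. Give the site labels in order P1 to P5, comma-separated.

Iota, Iota, Eta, Delta, Iota

P1 → Iota (d²=69388289.00)
P2 → Iota (d²=1102562005.00)
P3 → Eta (d²=42063892.00)
P4 → Delta (d²=259753829.00)
P5 → Iota (d²=135556688.00)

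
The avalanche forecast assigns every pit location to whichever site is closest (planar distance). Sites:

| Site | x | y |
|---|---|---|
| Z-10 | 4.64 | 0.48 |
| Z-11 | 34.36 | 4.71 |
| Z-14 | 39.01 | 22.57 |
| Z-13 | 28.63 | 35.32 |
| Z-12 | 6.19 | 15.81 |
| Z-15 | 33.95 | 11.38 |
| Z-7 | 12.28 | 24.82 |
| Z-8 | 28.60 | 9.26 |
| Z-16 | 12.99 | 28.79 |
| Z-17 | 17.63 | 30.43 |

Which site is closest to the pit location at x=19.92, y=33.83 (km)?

Squared distances to each site:
Z-10: 1345.701; Z-11: 1056.488; Z-14: 491.216; Z-13: 78.084; Z-12: 513.233; Z-15: 700.843; Z-7: 139.550; Z-8: 679.027; Z-16: 73.427; Z-17: 16.804.
Minimum at Z-17.

Z-17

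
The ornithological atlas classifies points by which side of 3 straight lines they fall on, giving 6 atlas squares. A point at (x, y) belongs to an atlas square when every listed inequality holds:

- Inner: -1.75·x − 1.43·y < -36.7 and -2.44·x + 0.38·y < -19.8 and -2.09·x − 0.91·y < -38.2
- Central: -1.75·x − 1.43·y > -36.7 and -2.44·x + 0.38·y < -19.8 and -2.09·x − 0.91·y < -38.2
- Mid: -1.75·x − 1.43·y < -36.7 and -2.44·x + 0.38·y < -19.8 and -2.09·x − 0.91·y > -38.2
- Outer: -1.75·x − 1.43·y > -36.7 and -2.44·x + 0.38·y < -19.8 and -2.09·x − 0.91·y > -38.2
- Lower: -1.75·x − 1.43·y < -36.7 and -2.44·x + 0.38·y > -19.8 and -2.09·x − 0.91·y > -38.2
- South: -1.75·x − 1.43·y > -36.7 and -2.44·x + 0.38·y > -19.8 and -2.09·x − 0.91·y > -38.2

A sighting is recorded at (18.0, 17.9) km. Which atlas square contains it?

Inner

-1.75·18.0 − 1.43·17.9 = -57.097, which is < -36.7
-2.44·18.0 + 0.38·17.9 = -37.118, which is < -19.8
-2.09·18.0 − 0.91·17.9 = -53.909, which is < -38.2
This sign pattern matches Inner.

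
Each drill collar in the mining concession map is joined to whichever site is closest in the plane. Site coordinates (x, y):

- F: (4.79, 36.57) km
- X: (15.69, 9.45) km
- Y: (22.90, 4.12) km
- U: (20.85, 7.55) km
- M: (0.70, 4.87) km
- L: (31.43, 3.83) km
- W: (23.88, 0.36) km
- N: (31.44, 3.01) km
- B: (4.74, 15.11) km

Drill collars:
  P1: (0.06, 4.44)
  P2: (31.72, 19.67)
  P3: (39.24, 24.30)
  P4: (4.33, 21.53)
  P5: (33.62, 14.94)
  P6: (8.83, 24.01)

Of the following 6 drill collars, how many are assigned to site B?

2

P1 → M
P2 → L
P3 → L
P4 → B
P5 → L
P6 → B
2 of the 6 go to B.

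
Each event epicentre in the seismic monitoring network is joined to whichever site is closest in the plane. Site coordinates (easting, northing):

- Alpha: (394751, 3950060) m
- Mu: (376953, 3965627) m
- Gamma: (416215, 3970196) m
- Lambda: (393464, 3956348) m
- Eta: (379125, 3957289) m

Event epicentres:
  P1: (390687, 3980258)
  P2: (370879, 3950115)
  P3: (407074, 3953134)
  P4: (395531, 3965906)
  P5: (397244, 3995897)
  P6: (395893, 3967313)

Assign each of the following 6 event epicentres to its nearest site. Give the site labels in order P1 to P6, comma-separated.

Mu, Eta, Alpha, Lambda, Gamma, Lambda

P1 → Mu (d²=402688917.00)
P2 → Eta (d²=119462792.00)
P3 → Alpha (d²=161305805.00)
P4 → Lambda (d²=95627853.00)
P5 → Gamma (d²=1020440242.00)
P6 → Lambda (d²=126131266.00)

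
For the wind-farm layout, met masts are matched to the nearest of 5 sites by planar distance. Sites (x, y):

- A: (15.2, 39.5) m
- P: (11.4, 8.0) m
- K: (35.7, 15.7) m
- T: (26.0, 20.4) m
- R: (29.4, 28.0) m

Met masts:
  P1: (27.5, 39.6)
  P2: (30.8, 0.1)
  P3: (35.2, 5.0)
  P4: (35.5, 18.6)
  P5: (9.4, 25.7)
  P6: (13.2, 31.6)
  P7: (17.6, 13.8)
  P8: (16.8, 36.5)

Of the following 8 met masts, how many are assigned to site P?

P1 → R
P2 → K
P3 → K
P4 → K
P5 → A
P6 → A
P7 → P
P8 → A
1 of the 8 goes to P.

1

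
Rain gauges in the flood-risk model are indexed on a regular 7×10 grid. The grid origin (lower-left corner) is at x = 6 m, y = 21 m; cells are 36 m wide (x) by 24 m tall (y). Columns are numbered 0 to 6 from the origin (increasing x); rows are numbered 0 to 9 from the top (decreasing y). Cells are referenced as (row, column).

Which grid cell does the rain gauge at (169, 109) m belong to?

Column index: ⌊(169 − 6) / 36⌋ = ⌊4.528⌋ = 4
Row offset from origin: ⌊(109 − 21) / 24⌋ = ⌊3.667⌋ = 3 → row 6 (counted from top)

(6, 4)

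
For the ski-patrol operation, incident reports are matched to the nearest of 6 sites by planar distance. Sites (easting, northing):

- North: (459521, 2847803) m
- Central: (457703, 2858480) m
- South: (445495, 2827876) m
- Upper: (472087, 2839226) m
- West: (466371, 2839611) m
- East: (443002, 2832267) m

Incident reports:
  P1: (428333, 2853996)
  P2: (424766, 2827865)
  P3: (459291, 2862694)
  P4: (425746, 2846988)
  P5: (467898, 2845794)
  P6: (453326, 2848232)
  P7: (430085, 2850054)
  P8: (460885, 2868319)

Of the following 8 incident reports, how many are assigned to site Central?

2

P1 → East
P2 → East
P3 → Central
P4 → East
P5 → West
P6 → North
P7 → East
P8 → Central
2 of the 8 go to Central.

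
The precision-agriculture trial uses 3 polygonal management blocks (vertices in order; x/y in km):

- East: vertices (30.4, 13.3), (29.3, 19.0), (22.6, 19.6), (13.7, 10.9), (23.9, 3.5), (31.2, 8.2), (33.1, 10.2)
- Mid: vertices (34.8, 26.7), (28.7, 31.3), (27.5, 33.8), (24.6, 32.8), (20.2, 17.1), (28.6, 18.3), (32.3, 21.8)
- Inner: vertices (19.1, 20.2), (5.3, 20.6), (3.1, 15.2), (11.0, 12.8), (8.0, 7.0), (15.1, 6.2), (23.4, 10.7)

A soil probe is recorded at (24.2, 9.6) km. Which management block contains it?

East

Cast a ray rightward from (24.2, 9.6). For each polygon, the edges (by vertex number in listed order) whose endpoints lie on opposite sides of y = 9.6, where each meets that height, and whether that is right or left of the point:
East: 4–5 at x≈15.49 (left), 6–7 at x≈32.53 (right) → 1 crossing.
Mid: no edge straddles that height → 0 crossings.
Inner: 4–5 at x≈9.34 (left), 6–7 at x≈21.37 (left) → 0 crossings.
Only East has an odd count, so the point is inside East.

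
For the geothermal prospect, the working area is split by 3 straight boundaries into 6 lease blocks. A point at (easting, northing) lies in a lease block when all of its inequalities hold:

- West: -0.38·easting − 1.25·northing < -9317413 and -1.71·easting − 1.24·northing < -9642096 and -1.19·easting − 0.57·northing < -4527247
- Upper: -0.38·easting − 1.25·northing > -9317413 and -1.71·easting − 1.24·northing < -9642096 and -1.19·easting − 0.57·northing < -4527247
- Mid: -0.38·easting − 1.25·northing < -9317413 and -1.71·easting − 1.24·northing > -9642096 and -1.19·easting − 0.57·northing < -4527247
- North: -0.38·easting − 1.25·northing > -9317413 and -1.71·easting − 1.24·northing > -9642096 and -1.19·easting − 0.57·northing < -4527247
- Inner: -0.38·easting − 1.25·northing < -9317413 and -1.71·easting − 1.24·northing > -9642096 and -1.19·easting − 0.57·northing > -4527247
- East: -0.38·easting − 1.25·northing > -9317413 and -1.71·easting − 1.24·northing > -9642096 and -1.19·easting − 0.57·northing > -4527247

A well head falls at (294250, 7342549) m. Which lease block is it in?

-0.38·294250 − 1.25·7342549 = -9290001.250, which is > -9317413
-1.71·294250 − 1.24·7342549 = -9607928.260, which is > -9642096
-1.19·294250 − 0.57·7342549 = -4535410.430, which is < -4527247
This sign pattern matches North.

North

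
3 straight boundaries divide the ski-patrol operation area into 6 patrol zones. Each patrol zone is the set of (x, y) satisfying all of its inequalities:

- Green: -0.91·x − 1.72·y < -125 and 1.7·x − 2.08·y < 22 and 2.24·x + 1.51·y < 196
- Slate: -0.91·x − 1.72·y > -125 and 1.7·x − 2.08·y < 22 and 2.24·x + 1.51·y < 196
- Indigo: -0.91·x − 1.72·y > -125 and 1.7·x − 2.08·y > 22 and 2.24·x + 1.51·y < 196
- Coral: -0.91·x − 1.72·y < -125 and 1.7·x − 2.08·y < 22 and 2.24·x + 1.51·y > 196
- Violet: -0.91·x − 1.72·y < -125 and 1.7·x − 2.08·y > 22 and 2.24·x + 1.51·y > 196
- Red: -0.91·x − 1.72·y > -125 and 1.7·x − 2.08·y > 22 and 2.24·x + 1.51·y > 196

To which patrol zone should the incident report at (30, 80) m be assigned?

-0.91·30 − 1.72·80 = -164.900, which is < -125
1.7·30 − 2.08·80 = -115.400, which is < 22
2.24·30 + 1.51·80 = 188.000, which is < 196
This sign pattern matches Green.

Green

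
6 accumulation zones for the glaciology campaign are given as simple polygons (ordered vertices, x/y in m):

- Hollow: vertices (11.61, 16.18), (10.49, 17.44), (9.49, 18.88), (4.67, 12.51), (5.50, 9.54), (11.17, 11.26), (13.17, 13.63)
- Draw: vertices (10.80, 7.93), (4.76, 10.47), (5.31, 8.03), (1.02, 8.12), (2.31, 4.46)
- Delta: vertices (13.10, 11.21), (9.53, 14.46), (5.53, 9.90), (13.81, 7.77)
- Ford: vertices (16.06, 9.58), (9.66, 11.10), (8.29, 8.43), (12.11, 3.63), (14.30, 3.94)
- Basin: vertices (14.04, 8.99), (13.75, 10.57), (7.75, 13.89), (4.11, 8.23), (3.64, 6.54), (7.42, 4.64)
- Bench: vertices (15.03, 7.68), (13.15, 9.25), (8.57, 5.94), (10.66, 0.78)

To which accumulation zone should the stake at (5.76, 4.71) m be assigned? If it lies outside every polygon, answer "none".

Cast a ray rightward from (5.76, 4.71). For each polygon, the edges (by vertex number in listed order) whose endpoints lie on opposite sides of y = 4.71, where each meets that height, and whether that is right or left of the point:
Hollow: no edge straddles that height → 0 crossings.
Draw: 4–5 at x≈2.222 (left), 5–1 at x≈2.922 (left) → 0 crossings.
Delta: no edge straddles that height → 0 crossings.
Ford: 3–4 at x≈11.250 (right), 5–1 at x≈14.540 (right) → 2 crossings.
Basin: 5–6 at x≈7.281 (right), 6–1 at x≈7.527 (right) → 2 crossings.
Bench: 3–4 at x≈9.068 (right), 4–1 at x≈13.149 (right) → 2 crossings.
All counts are even, so the point lies outside every listed polygon.

none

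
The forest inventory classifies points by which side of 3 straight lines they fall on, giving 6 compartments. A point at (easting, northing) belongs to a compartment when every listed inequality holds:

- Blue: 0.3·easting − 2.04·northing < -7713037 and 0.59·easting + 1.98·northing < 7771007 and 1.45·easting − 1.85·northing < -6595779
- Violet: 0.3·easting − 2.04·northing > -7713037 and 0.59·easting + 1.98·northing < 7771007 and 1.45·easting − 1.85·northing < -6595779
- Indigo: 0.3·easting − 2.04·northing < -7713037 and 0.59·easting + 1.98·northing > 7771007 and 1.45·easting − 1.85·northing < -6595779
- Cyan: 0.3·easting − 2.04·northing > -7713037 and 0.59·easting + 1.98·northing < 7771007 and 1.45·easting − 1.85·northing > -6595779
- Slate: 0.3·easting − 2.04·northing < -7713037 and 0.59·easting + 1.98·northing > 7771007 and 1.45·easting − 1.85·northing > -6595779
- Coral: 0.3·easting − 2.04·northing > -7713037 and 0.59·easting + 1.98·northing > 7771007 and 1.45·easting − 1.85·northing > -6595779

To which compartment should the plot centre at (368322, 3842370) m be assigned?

0.3·368322 − 2.04·3842370 = -7727938.200, which is < -7713037
0.59·368322 + 1.98·3842370 = 7825202.580, which is > 7771007
1.45·368322 − 1.85·3842370 = -6574317.600, which is > -6595779
This sign pattern matches Slate.

Slate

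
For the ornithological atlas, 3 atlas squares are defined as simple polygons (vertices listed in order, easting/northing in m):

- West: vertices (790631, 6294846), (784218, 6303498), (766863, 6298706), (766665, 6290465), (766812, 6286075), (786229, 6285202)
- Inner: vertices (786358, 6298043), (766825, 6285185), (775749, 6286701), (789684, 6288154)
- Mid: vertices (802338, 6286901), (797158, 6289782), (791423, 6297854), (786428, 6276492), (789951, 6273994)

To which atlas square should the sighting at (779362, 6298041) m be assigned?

West

Cast a ray rightward from (779362, 6298041). For each polygon, the edges (by vertex number in listed order) whose endpoints lie on opposite sides of northing = 6298041, where each meets that height, and whether that is right or left of the point:
West: 1–2 at easting≈788262.8 (right), 3–4 at easting≈766847.0 (left) → 1 crossing.
Inner: 1–2 at easting≈786355.0 (right), 4–1 at easting≈786358.7 (right) → 2 crossings.
Mid: no edge straddles that height → 0 crossings.
Only West has an odd count, so the point is inside West.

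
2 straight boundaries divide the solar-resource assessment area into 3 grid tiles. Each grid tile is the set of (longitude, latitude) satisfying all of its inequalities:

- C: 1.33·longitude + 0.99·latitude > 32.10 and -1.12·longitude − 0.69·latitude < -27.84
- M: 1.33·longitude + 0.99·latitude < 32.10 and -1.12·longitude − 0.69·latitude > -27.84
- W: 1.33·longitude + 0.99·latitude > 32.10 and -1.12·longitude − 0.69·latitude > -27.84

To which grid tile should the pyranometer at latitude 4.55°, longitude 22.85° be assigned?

1.33·22.85 + 0.99·4.55 = 34.895, which is > 32.10
-1.12·22.85 − 0.69·4.55 = -28.732, which is < -27.84
This sign pattern matches C.

C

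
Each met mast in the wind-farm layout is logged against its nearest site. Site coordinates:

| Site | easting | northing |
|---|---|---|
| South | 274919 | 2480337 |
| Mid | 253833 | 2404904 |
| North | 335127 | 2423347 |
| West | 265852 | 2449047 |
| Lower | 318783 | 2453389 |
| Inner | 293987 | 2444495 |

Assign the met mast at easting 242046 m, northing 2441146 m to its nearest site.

West

Squared distances to each site:
South: 2616568610.000; Mid: 1452415933.000; North: 8980876962.000; West: 629151437.000; Lower: 6038458218.000; Inner: 2709083282.000.
Minimum at West.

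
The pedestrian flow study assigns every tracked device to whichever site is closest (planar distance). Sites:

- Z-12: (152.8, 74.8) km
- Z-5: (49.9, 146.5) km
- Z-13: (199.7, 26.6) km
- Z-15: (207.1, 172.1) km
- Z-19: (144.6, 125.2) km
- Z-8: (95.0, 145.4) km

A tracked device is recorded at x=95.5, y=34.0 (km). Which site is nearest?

Z-12

Squared distances to each site:
Z-12: 4947.930; Z-5: 14735.610; Z-13: 10912.400; Z-15: 31526.170; Z-19: 10728.250; Z-8: 12410.210.
Minimum at Z-12.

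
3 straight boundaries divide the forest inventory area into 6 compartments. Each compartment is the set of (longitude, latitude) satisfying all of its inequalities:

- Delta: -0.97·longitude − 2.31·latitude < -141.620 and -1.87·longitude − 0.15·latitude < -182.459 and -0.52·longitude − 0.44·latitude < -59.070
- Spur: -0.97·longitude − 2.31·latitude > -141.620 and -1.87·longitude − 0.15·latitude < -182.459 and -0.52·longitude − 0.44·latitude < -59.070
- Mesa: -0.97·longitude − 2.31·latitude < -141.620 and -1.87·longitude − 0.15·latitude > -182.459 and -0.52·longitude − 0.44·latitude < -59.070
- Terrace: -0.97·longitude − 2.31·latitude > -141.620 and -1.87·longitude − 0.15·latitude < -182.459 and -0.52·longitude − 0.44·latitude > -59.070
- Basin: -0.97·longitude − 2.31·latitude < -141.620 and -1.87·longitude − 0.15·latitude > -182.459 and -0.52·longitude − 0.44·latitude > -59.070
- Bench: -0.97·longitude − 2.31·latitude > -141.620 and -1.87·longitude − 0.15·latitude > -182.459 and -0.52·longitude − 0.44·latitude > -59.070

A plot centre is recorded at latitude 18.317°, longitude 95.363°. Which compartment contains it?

-0.97·95.363 − 2.31·18.317 = -134.814, which is > -141.620
-1.87·95.363 − 0.15·18.317 = -181.076, which is > -182.459
-0.52·95.363 − 0.44·18.317 = -57.648, which is > -59.070
This sign pattern matches Bench.

Bench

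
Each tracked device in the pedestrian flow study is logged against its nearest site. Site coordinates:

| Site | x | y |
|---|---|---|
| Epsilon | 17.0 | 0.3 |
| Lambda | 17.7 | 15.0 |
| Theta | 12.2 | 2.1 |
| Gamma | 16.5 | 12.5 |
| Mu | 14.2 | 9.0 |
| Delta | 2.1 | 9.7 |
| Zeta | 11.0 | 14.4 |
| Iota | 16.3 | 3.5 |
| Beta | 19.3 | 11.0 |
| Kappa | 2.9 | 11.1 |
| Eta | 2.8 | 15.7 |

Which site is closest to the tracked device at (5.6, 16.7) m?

Squared distances to each site:
Epsilon: 398.920; Lambda: 149.300; Theta: 256.720; Gamma: 136.450; Mu: 133.250; Delta: 61.250; Zeta: 34.450; Iota: 288.730; Beta: 220.180; Kappa: 38.650; Eta: 8.840.
Minimum at Eta.

Eta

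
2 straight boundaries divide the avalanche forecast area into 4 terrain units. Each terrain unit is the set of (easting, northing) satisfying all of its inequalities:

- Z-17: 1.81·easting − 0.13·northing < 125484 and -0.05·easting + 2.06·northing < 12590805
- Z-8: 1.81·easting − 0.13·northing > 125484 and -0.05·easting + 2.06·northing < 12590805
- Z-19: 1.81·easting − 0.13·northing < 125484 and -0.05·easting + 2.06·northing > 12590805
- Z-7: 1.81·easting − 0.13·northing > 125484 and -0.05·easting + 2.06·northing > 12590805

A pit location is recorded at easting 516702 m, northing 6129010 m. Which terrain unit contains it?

Z-7

1.81·516702 − 0.13·6129010 = 138459.320, which is > 125484
-0.05·516702 + 2.06·6129010 = 12599925.500, which is > 12590805
This sign pattern matches Z-7.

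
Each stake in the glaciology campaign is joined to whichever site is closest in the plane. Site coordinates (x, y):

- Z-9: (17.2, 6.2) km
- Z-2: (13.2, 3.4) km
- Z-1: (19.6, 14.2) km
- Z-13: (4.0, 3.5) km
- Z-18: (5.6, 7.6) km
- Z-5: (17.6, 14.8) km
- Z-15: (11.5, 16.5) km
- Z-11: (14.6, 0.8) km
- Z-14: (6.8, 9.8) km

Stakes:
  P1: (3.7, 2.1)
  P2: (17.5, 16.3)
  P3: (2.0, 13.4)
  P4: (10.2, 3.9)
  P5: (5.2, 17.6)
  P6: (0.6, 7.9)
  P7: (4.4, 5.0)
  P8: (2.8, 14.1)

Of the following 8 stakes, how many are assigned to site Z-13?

2

P1 → Z-13
P2 → Z-5
P3 → Z-14
P4 → Z-2
P5 → Z-15
P6 → Z-18
P7 → Z-13
P8 → Z-14
2 of the 8 go to Z-13.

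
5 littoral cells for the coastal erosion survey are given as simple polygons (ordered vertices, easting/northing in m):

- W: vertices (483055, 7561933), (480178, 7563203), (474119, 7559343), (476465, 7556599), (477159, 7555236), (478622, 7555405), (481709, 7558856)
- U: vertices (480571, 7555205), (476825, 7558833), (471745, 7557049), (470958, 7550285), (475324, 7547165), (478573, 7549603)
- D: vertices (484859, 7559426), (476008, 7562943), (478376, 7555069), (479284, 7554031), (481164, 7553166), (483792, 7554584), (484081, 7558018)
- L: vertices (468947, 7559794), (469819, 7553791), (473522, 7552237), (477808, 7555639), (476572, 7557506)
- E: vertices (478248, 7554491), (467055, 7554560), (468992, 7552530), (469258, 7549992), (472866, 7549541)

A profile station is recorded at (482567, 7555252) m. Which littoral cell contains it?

D

Cast a ray rightward from (482567, 7555252). For each polygon, the edges (by vertex number in listed order) whose endpoints lie on opposite sides of northing = 7555252, where each meets that height, and whether that is right or left of the point:
W: 4–5 at easting≈477150.9 (left), 5–6 at easting≈477297.5 (left) → 0 crossings.
U: 1–2 at easting≈480522.5 (left), 3–4 at easting≈471535.9 (left) → 0 crossings.
D: 2–3 at easting≈478321.0 (left), 6–7 at easting≈483848.2 (right) → 1 crossing.
L: 1–2 at easting≈469606.8 (left), 3–4 at easting≈477320.4 (left) → 0 crossings.
E: no edge straddles that height → 0 crossings.
Only D has an odd count, so the point is inside D.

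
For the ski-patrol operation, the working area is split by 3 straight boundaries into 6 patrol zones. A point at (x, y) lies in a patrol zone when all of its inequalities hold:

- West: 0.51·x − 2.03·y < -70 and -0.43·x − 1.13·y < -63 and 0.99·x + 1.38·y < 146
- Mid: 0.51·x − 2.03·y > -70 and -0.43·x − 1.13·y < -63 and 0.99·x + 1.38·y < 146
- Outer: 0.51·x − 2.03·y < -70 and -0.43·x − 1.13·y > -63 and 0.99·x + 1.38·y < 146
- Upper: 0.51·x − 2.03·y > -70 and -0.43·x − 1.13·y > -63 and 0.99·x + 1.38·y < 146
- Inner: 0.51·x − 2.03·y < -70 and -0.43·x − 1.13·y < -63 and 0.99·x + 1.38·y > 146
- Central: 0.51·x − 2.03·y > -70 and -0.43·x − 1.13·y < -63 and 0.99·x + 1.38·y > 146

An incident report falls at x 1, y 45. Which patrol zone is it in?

Outer

0.51·1 − 2.03·45 = -90.840, which is < -70
-0.43·1 − 1.13·45 = -51.280, which is > -63
0.99·1 + 1.38·45 = 63.090, which is < 146
This sign pattern matches Outer.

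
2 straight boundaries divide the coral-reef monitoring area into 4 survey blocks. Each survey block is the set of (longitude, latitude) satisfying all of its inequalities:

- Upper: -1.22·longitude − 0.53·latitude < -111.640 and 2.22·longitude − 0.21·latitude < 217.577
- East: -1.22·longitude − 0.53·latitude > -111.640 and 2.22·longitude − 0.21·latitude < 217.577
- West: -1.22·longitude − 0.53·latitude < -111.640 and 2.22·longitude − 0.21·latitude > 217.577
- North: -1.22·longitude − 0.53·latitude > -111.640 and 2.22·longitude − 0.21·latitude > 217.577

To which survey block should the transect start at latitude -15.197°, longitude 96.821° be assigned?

North

-1.22·96.821 − 0.53·-15.197 = -110.067, which is > -111.640
2.22·96.821 − 0.21·-15.197 = 218.134, which is > 217.577
This sign pattern matches North.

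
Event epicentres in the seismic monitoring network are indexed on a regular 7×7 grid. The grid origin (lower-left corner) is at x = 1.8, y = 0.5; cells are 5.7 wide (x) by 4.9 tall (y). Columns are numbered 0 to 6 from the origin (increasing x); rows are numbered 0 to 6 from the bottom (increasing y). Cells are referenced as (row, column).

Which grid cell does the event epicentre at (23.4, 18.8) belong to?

(3, 3)

Column index: ⌊(23.4 − 1.8) / 5.7⌋ = ⌊3.789⌋ = 3
Row offset from origin: ⌊(18.8 − 0.5) / 4.9⌋ = ⌊3.735⌋ = 3 → row 3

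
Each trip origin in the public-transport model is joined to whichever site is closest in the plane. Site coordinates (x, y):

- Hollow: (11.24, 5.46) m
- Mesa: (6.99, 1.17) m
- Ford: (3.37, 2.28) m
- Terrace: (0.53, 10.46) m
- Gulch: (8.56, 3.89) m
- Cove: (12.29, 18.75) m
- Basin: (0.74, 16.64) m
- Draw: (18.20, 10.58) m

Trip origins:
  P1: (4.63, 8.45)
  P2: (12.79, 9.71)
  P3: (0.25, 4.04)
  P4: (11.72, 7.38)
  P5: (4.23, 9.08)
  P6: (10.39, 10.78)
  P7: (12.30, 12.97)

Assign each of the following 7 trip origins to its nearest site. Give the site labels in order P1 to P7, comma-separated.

P1 → Terrace (d²=20.85)
P2 → Hollow (d²=20.47)
P3 → Ford (d²=12.83)
P4 → Hollow (d²=3.92)
P5 → Terrace (d²=15.59)
P6 → Hollow (d²=29.02)
P7 → Cove (d²=33.41)

Terrace, Hollow, Ford, Hollow, Terrace, Hollow, Cove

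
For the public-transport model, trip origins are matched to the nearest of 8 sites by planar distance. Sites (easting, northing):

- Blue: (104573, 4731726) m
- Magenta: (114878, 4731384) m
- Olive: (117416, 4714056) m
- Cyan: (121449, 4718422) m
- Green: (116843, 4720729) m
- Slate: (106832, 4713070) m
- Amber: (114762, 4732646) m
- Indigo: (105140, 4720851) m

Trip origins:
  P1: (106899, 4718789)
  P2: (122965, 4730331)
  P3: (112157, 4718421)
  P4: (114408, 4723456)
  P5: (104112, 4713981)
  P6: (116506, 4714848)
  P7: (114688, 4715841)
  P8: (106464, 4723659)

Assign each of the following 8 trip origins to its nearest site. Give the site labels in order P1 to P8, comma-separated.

Indigo, Magenta, Green, Green, Slate, Olive, Olive, Indigo

P1 → Indigo (d²=7345925.00)
P2 → Magenta (d²=66508378.00)
P3 → Green (d²=27285460.00)
P4 → Green (d²=13365754.00)
P5 → Slate (d²=8228321.00)
P6 → Olive (d²=1455364.00)
P7 → Olive (d²=10628209.00)
P8 → Indigo (d²=9637840.00)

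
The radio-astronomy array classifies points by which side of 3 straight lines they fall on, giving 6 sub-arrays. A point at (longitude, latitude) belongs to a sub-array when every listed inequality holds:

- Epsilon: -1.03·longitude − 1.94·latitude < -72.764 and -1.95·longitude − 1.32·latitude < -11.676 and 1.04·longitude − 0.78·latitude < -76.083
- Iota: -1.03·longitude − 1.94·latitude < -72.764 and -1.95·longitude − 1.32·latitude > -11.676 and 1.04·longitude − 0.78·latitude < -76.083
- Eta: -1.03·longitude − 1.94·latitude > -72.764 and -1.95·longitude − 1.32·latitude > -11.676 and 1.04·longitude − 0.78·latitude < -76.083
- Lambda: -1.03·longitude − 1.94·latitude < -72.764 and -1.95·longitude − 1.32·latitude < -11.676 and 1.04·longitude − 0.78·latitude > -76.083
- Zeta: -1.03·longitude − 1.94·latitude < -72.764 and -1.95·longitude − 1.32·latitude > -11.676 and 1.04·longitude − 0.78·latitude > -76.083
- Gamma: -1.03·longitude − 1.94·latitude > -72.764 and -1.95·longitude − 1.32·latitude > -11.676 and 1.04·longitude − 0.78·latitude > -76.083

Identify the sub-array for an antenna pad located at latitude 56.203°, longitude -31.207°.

-1.03·-31.207 − 1.94·56.203 = -76.891, which is < -72.764
-1.95·-31.207 − 1.32·56.203 = -13.334, which is < -11.676
1.04·-31.207 − 0.78·56.203 = -76.294, which is < -76.083
This sign pattern matches Epsilon.

Epsilon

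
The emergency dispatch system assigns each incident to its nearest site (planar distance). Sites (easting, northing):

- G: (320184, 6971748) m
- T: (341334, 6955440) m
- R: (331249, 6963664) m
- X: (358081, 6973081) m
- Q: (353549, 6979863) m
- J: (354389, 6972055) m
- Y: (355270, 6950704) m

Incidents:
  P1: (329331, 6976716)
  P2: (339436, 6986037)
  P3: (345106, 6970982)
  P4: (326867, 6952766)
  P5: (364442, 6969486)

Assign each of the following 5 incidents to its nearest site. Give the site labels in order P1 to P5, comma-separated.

P1 → G (d²=108348633.00)
P2 → Q (d²=237295045.00)
P3 → J (d²=87325418.00)
P4 → R (d²=137968328.00)
P5 → X (d²=53386346.00)

G, Q, J, R, X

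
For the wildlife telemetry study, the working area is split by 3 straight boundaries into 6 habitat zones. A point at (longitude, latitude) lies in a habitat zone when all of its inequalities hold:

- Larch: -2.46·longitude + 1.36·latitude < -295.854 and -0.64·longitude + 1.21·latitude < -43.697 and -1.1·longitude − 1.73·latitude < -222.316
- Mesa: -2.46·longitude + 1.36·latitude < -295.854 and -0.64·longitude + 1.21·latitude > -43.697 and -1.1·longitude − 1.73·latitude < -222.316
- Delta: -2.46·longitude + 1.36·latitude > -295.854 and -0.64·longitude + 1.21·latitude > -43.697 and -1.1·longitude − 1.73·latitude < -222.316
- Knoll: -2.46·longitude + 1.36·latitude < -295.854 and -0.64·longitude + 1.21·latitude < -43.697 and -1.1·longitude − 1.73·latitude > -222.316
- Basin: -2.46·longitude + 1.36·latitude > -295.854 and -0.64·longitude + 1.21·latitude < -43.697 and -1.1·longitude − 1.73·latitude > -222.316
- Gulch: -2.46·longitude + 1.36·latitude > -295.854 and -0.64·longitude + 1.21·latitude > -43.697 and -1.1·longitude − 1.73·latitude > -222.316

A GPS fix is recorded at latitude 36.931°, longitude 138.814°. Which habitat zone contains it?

Basin

-2.46·138.814 + 1.36·36.931 = -291.256, which is > -295.854
-0.64·138.814 + 1.21·36.931 = -44.154, which is < -43.697
-1.1·138.814 − 1.73·36.931 = -216.586, which is > -222.316
This sign pattern matches Basin.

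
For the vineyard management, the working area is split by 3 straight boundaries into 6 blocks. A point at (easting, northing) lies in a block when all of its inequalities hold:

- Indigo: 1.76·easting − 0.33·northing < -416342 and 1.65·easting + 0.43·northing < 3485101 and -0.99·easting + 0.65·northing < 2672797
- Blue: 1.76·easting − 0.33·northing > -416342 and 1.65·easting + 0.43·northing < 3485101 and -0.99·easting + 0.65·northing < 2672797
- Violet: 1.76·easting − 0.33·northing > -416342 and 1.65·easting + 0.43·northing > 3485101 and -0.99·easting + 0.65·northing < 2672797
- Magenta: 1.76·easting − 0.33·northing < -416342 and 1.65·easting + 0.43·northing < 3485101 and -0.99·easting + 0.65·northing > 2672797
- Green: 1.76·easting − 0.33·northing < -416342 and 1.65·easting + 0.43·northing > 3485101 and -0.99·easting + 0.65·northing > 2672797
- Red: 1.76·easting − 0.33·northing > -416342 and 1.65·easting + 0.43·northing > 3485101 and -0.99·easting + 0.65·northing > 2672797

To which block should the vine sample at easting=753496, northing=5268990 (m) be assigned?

1.76·753496 − 0.33·5268990 = -412613.740, which is > -416342
1.65·753496 + 0.43·5268990 = 3508934.100, which is > 3485101
-0.99·753496 + 0.65·5268990 = 2678882.460, which is > 2672797
This sign pattern matches Red.

Red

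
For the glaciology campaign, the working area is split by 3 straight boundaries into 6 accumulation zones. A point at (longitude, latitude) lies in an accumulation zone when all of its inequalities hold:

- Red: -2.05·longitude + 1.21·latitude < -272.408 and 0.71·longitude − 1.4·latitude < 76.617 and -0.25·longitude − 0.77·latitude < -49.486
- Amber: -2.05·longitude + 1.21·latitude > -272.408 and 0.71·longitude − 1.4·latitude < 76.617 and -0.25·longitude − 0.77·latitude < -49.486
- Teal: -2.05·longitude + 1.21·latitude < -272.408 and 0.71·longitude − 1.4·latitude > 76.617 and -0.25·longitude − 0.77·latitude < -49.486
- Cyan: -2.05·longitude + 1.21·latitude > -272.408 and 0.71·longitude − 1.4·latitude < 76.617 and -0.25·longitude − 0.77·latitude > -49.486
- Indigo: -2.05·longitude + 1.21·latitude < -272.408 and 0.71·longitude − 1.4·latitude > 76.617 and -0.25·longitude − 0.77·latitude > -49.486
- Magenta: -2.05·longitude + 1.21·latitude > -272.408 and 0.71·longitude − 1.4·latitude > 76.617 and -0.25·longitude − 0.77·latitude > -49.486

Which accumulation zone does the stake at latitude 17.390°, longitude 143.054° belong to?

Magenta

-2.05·143.054 + 1.21·17.390 = -272.219, which is > -272.408
0.71·143.054 − 1.4·17.390 = 77.222, which is > 76.617
-0.25·143.054 − 0.77·17.390 = -49.154, which is > -49.486
This sign pattern matches Magenta.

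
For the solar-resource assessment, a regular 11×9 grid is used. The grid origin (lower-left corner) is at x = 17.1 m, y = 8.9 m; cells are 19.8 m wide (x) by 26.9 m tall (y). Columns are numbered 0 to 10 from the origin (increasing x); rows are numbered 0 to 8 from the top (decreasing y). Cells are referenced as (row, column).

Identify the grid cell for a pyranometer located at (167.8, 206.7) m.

(1, 7)

Column index: ⌊(167.8 − 17.1) / 19.8⌋ = ⌊7.611⌋ = 7
Row offset from origin: ⌊(206.7 − 8.9) / 26.9⌋ = ⌊7.353⌋ = 7 → row 1 (counted from top)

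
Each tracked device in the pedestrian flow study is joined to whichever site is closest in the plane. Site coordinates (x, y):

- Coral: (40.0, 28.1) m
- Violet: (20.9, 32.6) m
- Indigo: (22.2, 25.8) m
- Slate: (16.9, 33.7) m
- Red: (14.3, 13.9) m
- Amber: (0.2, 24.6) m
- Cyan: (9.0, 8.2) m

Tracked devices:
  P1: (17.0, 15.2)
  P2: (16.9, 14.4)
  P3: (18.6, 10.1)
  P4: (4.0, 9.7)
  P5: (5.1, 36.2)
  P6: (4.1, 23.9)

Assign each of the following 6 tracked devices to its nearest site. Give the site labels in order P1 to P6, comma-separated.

Red, Red, Red, Cyan, Slate, Amber

P1 → Red (d²=8.98)
P2 → Red (d²=7.01)
P3 → Red (d²=32.93)
P4 → Cyan (d²=27.25)
P5 → Slate (d²=145.49)
P6 → Amber (d²=15.70)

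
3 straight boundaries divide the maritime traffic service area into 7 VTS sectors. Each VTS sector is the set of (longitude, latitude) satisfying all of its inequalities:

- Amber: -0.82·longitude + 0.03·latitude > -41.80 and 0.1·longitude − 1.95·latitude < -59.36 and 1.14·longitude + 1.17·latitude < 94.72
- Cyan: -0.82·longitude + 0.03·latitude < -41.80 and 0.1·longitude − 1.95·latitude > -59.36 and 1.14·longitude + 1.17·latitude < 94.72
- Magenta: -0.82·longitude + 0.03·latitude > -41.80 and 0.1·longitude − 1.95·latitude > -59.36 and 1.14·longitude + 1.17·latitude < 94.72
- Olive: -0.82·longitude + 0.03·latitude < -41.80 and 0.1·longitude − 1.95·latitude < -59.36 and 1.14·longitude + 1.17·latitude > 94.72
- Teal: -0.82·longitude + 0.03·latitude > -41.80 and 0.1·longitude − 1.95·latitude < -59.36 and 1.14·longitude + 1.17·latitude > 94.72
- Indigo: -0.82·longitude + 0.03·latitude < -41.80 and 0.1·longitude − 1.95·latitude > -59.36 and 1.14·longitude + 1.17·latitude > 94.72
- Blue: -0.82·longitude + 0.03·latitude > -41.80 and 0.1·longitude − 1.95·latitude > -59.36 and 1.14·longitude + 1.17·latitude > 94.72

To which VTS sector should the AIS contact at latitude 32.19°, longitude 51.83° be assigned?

Blue

-0.82·51.83 + 0.03·32.19 = -41.535, which is > -41.80
0.1·51.83 − 1.95·32.19 = -57.587, which is > -59.36
1.14·51.83 + 1.17·32.19 = 96.748, which is > 94.72
This sign pattern matches Blue.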